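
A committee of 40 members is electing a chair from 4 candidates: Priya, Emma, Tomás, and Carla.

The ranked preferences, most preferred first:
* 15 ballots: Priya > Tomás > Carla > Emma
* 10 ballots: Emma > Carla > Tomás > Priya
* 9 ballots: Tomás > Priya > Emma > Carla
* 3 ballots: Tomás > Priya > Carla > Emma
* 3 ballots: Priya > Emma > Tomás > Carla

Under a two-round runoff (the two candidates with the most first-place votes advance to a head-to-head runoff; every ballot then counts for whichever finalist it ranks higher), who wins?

Tomás

Round 1 first-place votes: Priya 18, Emma 10, Tomás 12, Carla 0. Priya and Tomás advance.
Runoff: Priya is ranked above Tomás on 18 ballots, Tomás above Priya on 22.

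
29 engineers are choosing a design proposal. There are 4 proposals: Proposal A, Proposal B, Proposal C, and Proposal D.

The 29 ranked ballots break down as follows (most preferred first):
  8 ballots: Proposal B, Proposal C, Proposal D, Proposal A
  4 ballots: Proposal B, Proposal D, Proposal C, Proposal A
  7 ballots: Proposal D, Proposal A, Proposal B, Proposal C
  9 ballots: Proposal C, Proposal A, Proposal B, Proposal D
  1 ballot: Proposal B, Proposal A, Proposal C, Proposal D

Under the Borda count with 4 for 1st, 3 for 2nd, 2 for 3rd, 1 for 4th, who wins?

Proposal B

Proposal A: 8×1 + 4×1 + 7×3 + 9×3 + 1×3 = 63
Proposal B: 8×4 + 4×4 + 7×2 + 9×2 + 1×4 = 84
Proposal C: 8×3 + 4×2 + 7×1 + 9×4 + 1×2 = 77
Proposal D: 8×2 + 4×3 + 7×4 + 9×1 + 1×1 = 66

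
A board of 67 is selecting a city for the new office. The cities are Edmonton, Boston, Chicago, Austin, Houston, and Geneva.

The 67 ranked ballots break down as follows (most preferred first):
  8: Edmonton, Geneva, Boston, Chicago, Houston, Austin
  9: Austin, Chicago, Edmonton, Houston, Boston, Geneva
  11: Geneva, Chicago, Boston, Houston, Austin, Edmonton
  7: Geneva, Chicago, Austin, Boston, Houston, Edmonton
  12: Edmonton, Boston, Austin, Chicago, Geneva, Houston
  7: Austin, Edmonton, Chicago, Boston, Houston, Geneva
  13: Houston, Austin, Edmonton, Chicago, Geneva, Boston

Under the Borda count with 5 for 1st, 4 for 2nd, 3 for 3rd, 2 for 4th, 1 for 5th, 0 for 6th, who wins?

Edmonton: 8×5 + 9×3 + 11×0 + 7×0 + 12×5 + 7×4 + 13×3 = 194
Boston: 8×3 + 9×1 + 11×3 + 7×2 + 12×4 + 7×2 + 13×0 = 142
Chicago: 8×2 + 9×4 + 11×4 + 7×4 + 12×2 + 7×3 + 13×2 = 195
Austin: 8×0 + 9×5 + 11×1 + 7×3 + 12×3 + 7×5 + 13×4 = 200
Houston: 8×1 + 9×2 + 11×2 + 7×1 + 12×0 + 7×1 + 13×5 = 127
Geneva: 8×4 + 9×0 + 11×5 + 7×5 + 12×1 + 7×0 + 13×1 = 147

Austin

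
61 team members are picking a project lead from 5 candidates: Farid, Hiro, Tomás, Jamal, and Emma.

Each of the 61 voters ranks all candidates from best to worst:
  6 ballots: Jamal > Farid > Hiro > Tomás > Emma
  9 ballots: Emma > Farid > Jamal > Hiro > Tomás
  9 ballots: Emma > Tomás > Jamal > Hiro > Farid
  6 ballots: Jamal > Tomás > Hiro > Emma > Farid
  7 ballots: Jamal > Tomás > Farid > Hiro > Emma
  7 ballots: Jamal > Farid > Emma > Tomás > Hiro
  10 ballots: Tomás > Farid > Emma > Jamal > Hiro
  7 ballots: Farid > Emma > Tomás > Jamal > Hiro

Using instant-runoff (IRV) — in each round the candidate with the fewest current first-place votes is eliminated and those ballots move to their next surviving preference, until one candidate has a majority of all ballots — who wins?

Round 1: Farid 7, Hiro 0, Tomás 10, Jamal 26, Emma 18. Hiro eliminated.
Round 2: Farid 7, Tomás 10, Jamal 26, Emma 18. Farid eliminated.
Round 3: Tomás 10, Jamal 26, Emma 25. Tomás eliminated.
Round 4: Jamal 26, Emma 35. Emma has a majority (≥31).

Emma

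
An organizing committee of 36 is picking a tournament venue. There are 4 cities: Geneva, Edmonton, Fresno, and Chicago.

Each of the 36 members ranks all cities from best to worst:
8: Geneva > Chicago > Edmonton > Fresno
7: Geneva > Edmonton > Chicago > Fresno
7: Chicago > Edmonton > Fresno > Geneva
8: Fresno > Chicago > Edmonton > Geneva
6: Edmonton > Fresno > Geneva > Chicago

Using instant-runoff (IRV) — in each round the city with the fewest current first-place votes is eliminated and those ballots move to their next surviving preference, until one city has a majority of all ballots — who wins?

Round 1: Geneva 15, Edmonton 6, Fresno 8, Chicago 7. Edmonton eliminated.
Round 2: Geneva 15, Fresno 14, Chicago 7. Chicago eliminated.
Round 3: Geneva 15, Fresno 21. Fresno has a majority (≥19).

Fresno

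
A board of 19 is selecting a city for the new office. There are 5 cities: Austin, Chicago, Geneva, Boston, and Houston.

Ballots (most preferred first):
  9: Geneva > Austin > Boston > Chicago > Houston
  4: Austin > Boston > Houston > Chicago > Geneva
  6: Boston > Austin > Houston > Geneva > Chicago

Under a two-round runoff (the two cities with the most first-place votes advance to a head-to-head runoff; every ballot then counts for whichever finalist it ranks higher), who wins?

Boston

Round 1 first-place votes: Austin 4, Chicago 0, Geneva 9, Boston 6, Houston 0. Geneva and Boston advance.
Runoff: Geneva is ranked above Boston on 9 ballots, Boston above Geneva on 10.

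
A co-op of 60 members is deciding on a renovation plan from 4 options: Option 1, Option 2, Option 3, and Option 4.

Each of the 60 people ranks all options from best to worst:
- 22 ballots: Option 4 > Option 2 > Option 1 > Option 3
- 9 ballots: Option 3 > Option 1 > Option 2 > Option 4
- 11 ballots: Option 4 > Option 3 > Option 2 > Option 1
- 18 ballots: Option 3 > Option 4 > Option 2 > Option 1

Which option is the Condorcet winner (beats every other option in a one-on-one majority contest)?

Option 4 vs Option 1: 51–9
Option 4 vs Option 2: 51–9
Option 4 vs Option 3: 33–27
Option 4 beats every other option.

Option 4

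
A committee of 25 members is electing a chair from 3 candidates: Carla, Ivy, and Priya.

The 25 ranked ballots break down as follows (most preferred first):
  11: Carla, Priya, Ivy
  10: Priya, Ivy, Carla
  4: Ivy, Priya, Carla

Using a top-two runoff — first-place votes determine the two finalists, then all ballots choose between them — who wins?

Round 1 first-place votes: Carla 11, Ivy 4, Priya 10. Carla and Priya advance.
Runoff: Carla is ranked above Priya on 11 ballots, Priya above Carla on 14.

Priya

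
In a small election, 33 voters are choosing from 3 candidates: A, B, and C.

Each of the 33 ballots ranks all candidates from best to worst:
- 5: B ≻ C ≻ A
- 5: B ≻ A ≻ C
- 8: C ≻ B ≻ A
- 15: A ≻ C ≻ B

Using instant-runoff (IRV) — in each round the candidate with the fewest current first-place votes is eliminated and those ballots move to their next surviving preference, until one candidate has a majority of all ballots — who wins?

Round 1: A 15, B 10, C 8. C eliminated.
Round 2: A 15, B 18. B has a majority (≥17).

B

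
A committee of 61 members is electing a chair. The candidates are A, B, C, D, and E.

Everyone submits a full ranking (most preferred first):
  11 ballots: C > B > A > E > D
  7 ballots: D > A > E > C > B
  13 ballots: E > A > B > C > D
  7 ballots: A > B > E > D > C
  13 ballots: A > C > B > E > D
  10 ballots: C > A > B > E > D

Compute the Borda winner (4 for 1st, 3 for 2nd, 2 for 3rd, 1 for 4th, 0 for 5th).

A

A: 11×2 + 7×3 + 13×3 + 7×4 + 13×4 + 10×3 = 192
B: 11×3 + 7×0 + 13×2 + 7×3 + 13×2 + 10×2 = 126
C: 11×4 + 7×1 + 13×1 + 7×0 + 13×3 + 10×4 = 143
D: 11×0 + 7×4 + 13×0 + 7×1 + 13×0 + 10×0 = 35
E: 11×1 + 7×2 + 13×4 + 7×2 + 13×1 + 10×1 = 114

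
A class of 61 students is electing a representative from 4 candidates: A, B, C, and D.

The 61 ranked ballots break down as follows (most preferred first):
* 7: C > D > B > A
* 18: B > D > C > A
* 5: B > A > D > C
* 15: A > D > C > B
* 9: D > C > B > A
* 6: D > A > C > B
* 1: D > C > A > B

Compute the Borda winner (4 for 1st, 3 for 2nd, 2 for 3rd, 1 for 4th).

D

A: 7×1 + 18×1 + 5×3 + 15×4 + 9×1 + 6×3 + 1×2 = 129
B: 7×2 + 18×4 + 5×4 + 15×1 + 9×2 + 6×1 + 1×1 = 146
C: 7×4 + 18×2 + 5×1 + 15×2 + 9×3 + 6×2 + 1×3 = 141
D: 7×3 + 18×3 + 5×2 + 15×3 + 9×4 + 6×4 + 1×4 = 194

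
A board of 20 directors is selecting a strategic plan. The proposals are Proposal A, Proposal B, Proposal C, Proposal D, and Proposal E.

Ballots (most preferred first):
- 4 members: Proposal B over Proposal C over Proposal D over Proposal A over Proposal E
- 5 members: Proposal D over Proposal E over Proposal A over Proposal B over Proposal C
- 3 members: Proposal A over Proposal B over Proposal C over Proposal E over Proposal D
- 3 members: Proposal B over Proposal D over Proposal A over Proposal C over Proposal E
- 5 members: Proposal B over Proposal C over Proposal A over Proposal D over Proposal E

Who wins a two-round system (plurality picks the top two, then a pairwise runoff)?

Round 1 first-place votes: Proposal A 3, Proposal B 12, Proposal C 0, Proposal D 5, Proposal E 0. Proposal B and Proposal D advance.
Runoff: Proposal B is ranked above Proposal D on 15 ballots, Proposal D above Proposal B on 5.

Proposal B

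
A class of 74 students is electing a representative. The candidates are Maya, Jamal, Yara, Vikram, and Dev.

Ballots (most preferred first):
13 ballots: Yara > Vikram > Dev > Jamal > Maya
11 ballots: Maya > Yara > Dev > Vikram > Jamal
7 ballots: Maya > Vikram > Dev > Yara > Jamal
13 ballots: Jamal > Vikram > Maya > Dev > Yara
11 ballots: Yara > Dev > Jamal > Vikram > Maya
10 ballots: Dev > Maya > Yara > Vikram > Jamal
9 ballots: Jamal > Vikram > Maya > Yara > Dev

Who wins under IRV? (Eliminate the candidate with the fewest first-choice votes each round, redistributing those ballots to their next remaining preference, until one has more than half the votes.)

Maya

Round 1: Maya 18, Jamal 22, Yara 24, Vikram 0, Dev 10. Vikram eliminated.
Round 2: Maya 18, Jamal 22, Yara 24, Dev 10. Dev eliminated.
Round 3: Maya 28, Jamal 22, Yara 24. Jamal eliminated.
Round 4: Maya 50, Yara 24. Maya has a majority (≥38).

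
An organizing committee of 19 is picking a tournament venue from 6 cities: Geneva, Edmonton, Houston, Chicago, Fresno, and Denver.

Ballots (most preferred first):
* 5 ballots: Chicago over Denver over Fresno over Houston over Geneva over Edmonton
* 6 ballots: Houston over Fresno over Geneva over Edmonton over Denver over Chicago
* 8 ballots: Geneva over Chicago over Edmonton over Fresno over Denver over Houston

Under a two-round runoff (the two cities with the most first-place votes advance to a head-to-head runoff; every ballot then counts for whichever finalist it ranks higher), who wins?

Round 1 first-place votes: Geneva 8, Edmonton 0, Houston 6, Chicago 5, Fresno 0, Denver 0. Geneva and Houston advance.
Runoff: Geneva is ranked above Houston on 8 ballots, Houston above Geneva on 11.

Houston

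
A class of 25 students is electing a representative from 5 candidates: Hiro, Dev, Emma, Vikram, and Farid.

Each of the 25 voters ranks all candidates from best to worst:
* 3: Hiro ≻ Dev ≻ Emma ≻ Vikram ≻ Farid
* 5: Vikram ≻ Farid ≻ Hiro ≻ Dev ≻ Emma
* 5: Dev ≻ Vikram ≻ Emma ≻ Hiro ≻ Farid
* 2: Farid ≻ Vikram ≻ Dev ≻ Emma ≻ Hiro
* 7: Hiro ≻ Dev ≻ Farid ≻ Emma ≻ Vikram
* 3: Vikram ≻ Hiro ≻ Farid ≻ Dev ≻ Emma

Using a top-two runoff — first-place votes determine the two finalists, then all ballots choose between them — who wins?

Vikram

Round 1 first-place votes: Hiro 10, Dev 5, Emma 0, Vikram 8, Farid 2. Hiro and Vikram advance.
Runoff: Hiro is ranked above Vikram on 10 ballots, Vikram above Hiro on 15.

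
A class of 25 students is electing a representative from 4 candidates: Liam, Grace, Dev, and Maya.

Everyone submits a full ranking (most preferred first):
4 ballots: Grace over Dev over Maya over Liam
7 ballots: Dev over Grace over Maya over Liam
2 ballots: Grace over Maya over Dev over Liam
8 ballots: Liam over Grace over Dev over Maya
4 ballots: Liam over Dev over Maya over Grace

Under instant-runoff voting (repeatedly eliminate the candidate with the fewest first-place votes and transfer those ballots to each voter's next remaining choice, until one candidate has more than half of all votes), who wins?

Round 1: Liam 12, Grace 6, Dev 7, Maya 0. Maya eliminated.
Round 2: Liam 12, Grace 6, Dev 7. Grace eliminated.
Round 3: Liam 12, Dev 13. Dev has a majority (≥13).

Dev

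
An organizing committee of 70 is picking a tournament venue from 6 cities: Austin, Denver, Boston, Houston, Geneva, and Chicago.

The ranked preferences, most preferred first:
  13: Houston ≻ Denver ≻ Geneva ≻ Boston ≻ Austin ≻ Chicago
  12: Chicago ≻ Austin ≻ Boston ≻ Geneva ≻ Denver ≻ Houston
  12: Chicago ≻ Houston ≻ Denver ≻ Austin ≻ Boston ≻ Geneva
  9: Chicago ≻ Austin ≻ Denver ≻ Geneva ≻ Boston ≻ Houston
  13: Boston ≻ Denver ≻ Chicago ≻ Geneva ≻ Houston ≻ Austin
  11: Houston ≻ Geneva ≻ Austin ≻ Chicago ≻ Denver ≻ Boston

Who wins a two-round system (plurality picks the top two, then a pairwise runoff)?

Chicago

Round 1 first-place votes: Austin 0, Denver 0, Boston 13, Houston 24, Geneva 0, Chicago 33. Chicago and Houston advance.
Runoff: Chicago is ranked above Houston on 46 ballots, Houston above Chicago on 24.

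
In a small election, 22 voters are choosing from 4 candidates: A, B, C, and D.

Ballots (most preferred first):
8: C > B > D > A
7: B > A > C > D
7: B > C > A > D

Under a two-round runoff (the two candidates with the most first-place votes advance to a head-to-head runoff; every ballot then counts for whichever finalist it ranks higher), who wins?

Round 1 first-place votes: A 0, B 14, C 8, D 0. B and C advance.
Runoff: B is ranked above C on 14 ballots, C above B on 8.

B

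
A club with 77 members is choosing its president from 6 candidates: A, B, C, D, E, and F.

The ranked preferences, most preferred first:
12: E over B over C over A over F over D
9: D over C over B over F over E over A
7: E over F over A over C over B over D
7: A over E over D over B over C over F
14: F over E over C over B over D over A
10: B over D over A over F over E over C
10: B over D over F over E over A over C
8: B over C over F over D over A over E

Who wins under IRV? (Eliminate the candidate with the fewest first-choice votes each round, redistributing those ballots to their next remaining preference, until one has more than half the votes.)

Round 1: A 7, B 28, C 0, D 9, E 19, F 14. C eliminated.
Round 2: A 7, B 28, D 9, E 19, F 14. A eliminated.
Round 3: B 28, D 9, E 26, F 14. D eliminated.
Round 4: B 37, E 26, F 14. F eliminated.
Round 5: B 37, E 40. E has a majority (≥39).

E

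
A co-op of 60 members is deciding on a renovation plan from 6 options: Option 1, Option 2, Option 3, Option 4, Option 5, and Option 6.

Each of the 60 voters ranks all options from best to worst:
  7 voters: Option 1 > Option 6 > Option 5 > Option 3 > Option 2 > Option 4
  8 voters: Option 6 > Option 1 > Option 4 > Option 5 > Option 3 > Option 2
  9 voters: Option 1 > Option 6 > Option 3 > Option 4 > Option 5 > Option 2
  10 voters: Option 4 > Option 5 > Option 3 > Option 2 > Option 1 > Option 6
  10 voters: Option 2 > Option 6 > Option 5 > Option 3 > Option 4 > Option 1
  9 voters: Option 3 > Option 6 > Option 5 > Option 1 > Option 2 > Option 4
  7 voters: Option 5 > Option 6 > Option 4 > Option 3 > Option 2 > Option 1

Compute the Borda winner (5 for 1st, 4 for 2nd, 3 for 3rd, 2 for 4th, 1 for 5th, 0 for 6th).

Option 1: 7×5 + 8×4 + 9×5 + 10×1 + 10×0 + 9×2 + 7×0 = 140
Option 2: 7×1 + 8×0 + 9×0 + 10×2 + 10×5 + 9×1 + 7×1 = 93
Option 3: 7×2 + 8×1 + 9×3 + 10×3 + 10×2 + 9×5 + 7×2 = 158
Option 4: 7×0 + 8×3 + 9×2 + 10×5 + 10×1 + 9×0 + 7×3 = 123
Option 5: 7×3 + 8×2 + 9×1 + 10×4 + 10×3 + 9×3 + 7×5 = 178
Option 6: 7×4 + 8×5 + 9×4 + 10×0 + 10×4 + 9×4 + 7×4 = 208

Option 6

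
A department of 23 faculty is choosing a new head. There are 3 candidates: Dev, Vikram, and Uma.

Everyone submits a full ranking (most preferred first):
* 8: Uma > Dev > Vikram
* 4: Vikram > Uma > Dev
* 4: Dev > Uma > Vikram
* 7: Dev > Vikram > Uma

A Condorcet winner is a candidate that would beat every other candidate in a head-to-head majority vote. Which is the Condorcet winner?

Uma vs Dev: 12–11
Uma vs Vikram: 12–11
Uma beats every other candidate.

Uma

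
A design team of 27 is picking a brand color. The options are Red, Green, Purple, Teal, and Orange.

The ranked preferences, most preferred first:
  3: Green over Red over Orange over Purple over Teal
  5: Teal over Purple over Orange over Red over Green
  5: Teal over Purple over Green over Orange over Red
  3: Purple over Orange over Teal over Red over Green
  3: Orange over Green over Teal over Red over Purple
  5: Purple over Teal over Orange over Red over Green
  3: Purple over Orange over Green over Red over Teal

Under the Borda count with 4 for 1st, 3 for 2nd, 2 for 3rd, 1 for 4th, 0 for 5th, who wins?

Red: 3×3 + 5×1 + 5×0 + 3×1 + 3×1 + 5×1 + 3×1 = 28
Green: 3×4 + 5×0 + 5×2 + 3×0 + 3×3 + 5×0 + 3×2 = 37
Purple: 3×1 + 5×3 + 5×3 + 3×4 + 3×0 + 5×4 + 3×4 = 77
Teal: 3×0 + 5×4 + 5×4 + 3×2 + 3×2 + 5×3 + 3×0 = 67
Orange: 3×2 + 5×2 + 5×1 + 3×3 + 3×4 + 5×2 + 3×3 = 61

Purple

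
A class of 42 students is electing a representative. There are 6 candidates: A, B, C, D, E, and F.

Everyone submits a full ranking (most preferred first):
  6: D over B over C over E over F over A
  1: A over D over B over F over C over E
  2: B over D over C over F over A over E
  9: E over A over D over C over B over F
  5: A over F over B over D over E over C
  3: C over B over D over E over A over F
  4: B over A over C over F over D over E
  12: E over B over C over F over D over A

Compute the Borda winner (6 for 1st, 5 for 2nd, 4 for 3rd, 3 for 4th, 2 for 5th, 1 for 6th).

A: 6×1 + 1×6 + 2×2 + 9×5 + 5×6 + 3×2 + 4×5 + 12×1 = 129
B: 6×5 + 1×4 + 2×6 + 9×2 + 5×4 + 3×5 + 4×6 + 12×5 = 183
C: 6×4 + 1×2 + 2×4 + 9×3 + 5×1 + 3×6 + 4×4 + 12×4 = 148
D: 6×6 + 1×5 + 2×5 + 9×4 + 5×3 + 3×4 + 4×2 + 12×2 = 146
E: 6×3 + 1×1 + 2×1 + 9×6 + 5×2 + 3×3 + 4×1 + 12×6 = 170
F: 6×2 + 1×3 + 2×3 + 9×1 + 5×5 + 3×1 + 4×3 + 12×3 = 106

B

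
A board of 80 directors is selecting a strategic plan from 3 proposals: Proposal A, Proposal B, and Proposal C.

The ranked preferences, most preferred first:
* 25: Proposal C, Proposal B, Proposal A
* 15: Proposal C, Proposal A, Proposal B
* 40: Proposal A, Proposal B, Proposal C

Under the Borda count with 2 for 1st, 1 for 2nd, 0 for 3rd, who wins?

Proposal A

Proposal A: 25×0 + 15×1 + 40×2 = 95
Proposal B: 25×1 + 15×0 + 40×1 = 65
Proposal C: 25×2 + 15×2 + 40×0 = 80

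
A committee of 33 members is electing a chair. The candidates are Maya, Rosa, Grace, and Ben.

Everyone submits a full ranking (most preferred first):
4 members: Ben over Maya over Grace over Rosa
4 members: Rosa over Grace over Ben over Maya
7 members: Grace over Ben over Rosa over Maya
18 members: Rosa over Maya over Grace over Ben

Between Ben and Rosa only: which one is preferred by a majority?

Ben is ranked above Rosa on 11 ballots; Rosa above Ben on 22.

Rosa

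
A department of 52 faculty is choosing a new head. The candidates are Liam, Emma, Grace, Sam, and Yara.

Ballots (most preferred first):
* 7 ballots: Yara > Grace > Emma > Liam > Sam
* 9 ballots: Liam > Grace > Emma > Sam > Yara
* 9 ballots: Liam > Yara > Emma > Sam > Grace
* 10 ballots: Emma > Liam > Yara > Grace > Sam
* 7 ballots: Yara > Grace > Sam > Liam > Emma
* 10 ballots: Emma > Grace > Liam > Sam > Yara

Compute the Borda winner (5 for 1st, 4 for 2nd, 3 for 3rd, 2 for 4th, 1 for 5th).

Liam

Liam: 7×2 + 9×5 + 9×5 + 10×4 + 7×2 + 10×3 = 188
Emma: 7×3 + 9×3 + 9×3 + 10×5 + 7×1 + 10×5 = 182
Grace: 7×4 + 9×4 + 9×1 + 10×2 + 7×4 + 10×4 = 161
Sam: 7×1 + 9×2 + 9×2 + 10×1 + 7×3 + 10×2 = 94
Yara: 7×5 + 9×1 + 9×4 + 10×3 + 7×5 + 10×1 = 155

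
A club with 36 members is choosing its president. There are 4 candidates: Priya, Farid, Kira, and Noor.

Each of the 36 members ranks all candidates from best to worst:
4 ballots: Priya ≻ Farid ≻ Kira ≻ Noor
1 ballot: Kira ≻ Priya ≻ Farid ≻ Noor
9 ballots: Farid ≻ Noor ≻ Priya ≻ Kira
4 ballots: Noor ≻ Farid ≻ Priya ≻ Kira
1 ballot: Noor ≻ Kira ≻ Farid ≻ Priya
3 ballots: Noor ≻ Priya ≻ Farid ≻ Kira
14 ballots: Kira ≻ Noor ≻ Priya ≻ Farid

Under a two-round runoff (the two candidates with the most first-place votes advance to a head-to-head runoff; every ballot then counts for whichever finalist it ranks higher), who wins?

Farid

Round 1 first-place votes: Priya 4, Farid 9, Kira 15, Noor 8. Kira and Farid advance.
Runoff: Kira is ranked above Farid on 16 ballots, Farid above Kira on 20.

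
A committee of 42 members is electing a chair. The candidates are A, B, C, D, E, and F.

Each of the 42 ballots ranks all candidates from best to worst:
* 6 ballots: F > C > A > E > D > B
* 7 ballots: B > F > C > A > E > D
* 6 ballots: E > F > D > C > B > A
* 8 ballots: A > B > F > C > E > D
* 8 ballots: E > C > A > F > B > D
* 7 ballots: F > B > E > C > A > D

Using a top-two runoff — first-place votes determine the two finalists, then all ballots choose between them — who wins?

Round 1 first-place votes: A 8, B 7, C 0, D 0, E 14, F 13. E and F advance.
Runoff: E is ranked above F on 14 ballots, F above E on 28.

F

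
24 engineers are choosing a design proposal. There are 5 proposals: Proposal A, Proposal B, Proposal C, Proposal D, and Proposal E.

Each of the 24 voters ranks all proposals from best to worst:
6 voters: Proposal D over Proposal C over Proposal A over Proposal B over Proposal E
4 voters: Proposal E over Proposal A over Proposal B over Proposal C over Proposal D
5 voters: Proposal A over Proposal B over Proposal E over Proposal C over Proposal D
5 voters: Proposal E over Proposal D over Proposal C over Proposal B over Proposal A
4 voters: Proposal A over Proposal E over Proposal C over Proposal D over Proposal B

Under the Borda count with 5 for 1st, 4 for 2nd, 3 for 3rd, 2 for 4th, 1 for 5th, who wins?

Proposal A: 6×3 + 4×4 + 5×5 + 5×1 + 4×5 = 84
Proposal B: 6×2 + 4×3 + 5×4 + 5×2 + 4×1 = 58
Proposal C: 6×4 + 4×2 + 5×2 + 5×3 + 4×3 = 69
Proposal D: 6×5 + 4×1 + 5×1 + 5×4 + 4×2 = 67
Proposal E: 6×1 + 4×5 + 5×3 + 5×5 + 4×4 = 82

Proposal A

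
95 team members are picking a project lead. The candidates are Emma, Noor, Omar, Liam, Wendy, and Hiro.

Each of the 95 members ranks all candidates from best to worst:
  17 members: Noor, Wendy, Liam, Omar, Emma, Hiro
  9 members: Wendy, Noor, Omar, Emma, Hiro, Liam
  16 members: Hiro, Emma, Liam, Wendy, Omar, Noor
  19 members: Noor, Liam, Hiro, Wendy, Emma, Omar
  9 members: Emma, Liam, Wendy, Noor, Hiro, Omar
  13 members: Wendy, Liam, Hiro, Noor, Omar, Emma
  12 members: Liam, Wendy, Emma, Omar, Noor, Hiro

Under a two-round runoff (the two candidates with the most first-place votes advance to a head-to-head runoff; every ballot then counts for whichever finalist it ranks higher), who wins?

Wendy

Round 1 first-place votes: Emma 9, Noor 36, Omar 0, Liam 12, Wendy 22, Hiro 16. Noor and Wendy advance.
Runoff: Noor is ranked above Wendy on 36 ballots, Wendy above Noor on 59.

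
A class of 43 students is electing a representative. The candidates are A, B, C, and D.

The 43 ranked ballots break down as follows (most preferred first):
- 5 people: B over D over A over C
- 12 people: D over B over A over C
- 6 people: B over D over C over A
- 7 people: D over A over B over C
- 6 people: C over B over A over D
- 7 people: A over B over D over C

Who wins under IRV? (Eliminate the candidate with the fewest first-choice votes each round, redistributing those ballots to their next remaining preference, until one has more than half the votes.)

B

Round 1: A 7, B 11, C 6, D 19. C eliminated.
Round 2: A 7, B 17, D 19. A eliminated.
Round 3: B 24, D 19. B has a majority (≥22).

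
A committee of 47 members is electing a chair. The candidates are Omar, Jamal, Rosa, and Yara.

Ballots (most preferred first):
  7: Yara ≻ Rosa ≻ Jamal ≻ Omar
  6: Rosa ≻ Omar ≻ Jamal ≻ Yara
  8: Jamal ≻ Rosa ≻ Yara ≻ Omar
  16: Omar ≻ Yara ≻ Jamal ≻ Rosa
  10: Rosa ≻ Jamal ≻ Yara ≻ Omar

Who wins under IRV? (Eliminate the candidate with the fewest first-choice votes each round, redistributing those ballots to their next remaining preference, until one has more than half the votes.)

Rosa

Round 1: Omar 16, Jamal 8, Rosa 16, Yara 7. Yara eliminated.
Round 2: Omar 16, Jamal 8, Rosa 23. Jamal eliminated.
Round 3: Omar 16, Rosa 31. Rosa has a majority (≥24).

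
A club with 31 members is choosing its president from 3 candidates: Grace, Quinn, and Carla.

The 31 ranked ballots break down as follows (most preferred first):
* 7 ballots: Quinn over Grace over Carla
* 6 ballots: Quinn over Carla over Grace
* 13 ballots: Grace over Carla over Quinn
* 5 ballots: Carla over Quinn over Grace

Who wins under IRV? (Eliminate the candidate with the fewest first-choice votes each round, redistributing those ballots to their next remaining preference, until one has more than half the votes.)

Quinn

Round 1: Grace 13, Quinn 13, Carla 5. Carla eliminated.
Round 2: Grace 13, Quinn 18. Quinn has a majority (≥16).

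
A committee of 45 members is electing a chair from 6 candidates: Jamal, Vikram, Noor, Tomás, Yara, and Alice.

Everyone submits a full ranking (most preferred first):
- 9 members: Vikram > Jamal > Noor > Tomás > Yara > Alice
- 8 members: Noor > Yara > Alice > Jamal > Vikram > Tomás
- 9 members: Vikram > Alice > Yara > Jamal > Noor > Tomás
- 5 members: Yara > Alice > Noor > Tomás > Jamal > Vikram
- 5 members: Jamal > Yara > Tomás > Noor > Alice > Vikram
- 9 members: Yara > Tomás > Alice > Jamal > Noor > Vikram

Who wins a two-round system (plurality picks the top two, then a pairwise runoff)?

Yara

Round 1 first-place votes: Jamal 5, Vikram 18, Noor 8, Tomás 0, Yara 14, Alice 0. Vikram and Yara advance.
Runoff: Vikram is ranked above Yara on 18 ballots, Yara above Vikram on 27.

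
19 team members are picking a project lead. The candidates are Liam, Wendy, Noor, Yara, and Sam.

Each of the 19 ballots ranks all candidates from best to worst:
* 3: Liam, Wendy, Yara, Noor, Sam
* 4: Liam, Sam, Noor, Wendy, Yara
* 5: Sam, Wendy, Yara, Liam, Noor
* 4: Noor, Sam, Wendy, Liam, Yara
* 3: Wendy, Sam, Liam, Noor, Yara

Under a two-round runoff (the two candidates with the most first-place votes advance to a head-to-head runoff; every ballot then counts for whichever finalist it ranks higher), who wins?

Round 1 first-place votes: Liam 7, Wendy 3, Noor 4, Yara 0, Sam 5. Liam and Sam advance.
Runoff: Liam is ranked above Sam on 7 ballots, Sam above Liam on 12.

Sam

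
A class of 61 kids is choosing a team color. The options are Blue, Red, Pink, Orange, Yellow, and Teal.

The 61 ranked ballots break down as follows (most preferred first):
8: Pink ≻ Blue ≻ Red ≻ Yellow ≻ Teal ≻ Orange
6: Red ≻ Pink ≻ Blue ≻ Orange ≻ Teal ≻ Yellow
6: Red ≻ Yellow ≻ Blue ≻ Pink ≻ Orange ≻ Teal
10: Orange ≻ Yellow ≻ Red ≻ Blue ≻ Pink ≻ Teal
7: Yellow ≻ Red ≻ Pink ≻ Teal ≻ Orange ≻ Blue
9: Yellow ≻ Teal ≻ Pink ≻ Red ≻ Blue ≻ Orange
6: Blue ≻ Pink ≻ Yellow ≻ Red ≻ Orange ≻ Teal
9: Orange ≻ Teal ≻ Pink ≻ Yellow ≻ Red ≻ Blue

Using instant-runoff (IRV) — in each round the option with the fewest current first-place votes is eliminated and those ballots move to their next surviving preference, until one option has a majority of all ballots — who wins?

Round 1: Blue 6, Red 12, Pink 8, Orange 19, Yellow 16, Teal 0. Teal eliminated.
Round 2: Blue 6, Red 12, Pink 8, Orange 19, Yellow 16. Blue eliminated.
Round 3: Red 12, Pink 14, Orange 19, Yellow 16. Red eliminated.
Round 4: Pink 20, Orange 19, Yellow 22. Orange eliminated.
Round 5: Pink 29, Yellow 32. Yellow has a majority (≥31).

Yellow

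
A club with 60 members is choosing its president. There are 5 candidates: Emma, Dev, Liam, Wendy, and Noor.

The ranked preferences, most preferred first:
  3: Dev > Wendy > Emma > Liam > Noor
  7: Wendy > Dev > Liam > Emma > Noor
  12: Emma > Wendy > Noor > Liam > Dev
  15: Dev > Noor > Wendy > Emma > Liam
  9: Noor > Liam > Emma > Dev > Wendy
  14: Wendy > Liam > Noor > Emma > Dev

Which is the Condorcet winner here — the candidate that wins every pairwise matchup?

Wendy

Wendy vs Emma: 39–21
Wendy vs Dev: 33–27
Wendy vs Liam: 51–9
Wendy vs Noor: 36–24
Wendy beats every other candidate.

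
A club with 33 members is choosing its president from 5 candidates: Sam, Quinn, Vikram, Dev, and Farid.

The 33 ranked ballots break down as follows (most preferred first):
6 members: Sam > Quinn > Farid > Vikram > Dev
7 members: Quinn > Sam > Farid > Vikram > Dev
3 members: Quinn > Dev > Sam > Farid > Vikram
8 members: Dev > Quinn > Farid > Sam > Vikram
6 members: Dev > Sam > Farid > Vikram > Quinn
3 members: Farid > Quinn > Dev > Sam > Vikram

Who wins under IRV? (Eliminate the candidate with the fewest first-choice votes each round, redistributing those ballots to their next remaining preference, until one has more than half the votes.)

Round 1: Sam 6, Quinn 10, Vikram 0, Dev 14, Farid 3. Vikram eliminated.
Round 2: Sam 6, Quinn 10, Dev 14, Farid 3. Farid eliminated.
Round 3: Sam 6, Quinn 13, Dev 14. Sam eliminated.
Round 4: Quinn 19, Dev 14. Quinn has a majority (≥17).

Quinn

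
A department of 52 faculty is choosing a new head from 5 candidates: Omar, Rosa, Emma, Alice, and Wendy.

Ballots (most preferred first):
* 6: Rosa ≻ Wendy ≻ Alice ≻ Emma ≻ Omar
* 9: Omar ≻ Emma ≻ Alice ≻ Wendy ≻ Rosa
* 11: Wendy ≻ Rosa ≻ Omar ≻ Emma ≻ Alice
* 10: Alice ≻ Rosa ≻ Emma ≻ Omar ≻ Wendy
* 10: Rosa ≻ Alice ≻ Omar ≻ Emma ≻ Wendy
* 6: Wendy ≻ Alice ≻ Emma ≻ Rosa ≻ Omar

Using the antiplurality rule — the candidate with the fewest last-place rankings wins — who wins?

Emma

Last-place votes: Omar 12, Rosa 9, Emma 0, Alice 11, Wendy 20.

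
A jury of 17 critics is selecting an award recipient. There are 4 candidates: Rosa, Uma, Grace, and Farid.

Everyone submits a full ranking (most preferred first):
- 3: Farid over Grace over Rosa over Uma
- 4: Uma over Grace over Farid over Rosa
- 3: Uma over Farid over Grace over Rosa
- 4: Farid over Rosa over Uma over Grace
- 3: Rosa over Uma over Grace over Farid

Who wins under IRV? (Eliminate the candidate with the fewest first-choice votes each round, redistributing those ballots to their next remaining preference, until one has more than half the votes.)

Uma

Round 1: Rosa 3, Uma 7, Grace 0, Farid 7. Grace eliminated.
Round 2: Rosa 3, Uma 7, Farid 7. Rosa eliminated.
Round 3: Uma 10, Farid 7. Uma has a majority (≥9).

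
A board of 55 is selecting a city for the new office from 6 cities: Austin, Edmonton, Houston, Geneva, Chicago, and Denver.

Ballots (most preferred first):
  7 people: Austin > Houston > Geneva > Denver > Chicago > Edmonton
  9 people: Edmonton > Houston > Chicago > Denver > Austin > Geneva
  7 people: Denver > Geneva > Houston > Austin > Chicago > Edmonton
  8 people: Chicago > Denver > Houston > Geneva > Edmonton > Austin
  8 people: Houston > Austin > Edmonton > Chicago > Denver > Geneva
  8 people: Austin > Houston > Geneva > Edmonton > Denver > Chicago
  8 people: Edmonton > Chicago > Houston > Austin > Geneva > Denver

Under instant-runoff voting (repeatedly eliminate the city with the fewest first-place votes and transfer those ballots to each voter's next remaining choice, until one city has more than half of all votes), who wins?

Houston

Round 1: Austin 15, Edmonton 17, Houston 8, Geneva 0, Chicago 8, Denver 7. Geneva eliminated.
Round 2: Austin 15, Edmonton 17, Houston 8, Chicago 8, Denver 7. Denver eliminated.
Round 3: Austin 15, Edmonton 17, Houston 15, Chicago 8. Chicago eliminated.
Round 4: Austin 15, Edmonton 17, Houston 23. Austin eliminated.
Round 5: Edmonton 17, Houston 38. Houston has a majority (≥28).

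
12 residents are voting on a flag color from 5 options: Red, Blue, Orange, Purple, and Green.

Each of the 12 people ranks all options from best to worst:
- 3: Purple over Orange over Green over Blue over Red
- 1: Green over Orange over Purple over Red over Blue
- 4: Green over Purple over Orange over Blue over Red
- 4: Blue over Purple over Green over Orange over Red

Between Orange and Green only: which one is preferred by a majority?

Green

Orange is ranked above Green on 3 ballots; Green above Orange on 9.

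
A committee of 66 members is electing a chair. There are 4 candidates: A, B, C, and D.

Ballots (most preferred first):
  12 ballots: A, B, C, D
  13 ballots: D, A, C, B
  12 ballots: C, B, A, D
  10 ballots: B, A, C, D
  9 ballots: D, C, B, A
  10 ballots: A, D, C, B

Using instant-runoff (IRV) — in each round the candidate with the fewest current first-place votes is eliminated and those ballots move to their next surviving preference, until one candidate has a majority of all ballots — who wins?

Round 1: A 22, B 10, C 12, D 22. B eliminated.
Round 2: A 32, C 12, D 22. C eliminated.
Round 3: A 44, D 22. A has a majority (≥34).

A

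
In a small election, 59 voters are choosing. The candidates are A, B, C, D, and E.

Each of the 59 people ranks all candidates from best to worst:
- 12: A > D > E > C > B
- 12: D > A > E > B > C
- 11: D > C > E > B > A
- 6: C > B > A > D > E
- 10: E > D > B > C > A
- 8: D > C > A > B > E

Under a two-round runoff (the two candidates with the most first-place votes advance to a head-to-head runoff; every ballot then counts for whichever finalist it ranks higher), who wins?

Round 1 first-place votes: A 12, B 0, C 6, D 31, E 10. D and A advance.
Runoff: D is ranked above A on 41 ballots, A above D on 18.

D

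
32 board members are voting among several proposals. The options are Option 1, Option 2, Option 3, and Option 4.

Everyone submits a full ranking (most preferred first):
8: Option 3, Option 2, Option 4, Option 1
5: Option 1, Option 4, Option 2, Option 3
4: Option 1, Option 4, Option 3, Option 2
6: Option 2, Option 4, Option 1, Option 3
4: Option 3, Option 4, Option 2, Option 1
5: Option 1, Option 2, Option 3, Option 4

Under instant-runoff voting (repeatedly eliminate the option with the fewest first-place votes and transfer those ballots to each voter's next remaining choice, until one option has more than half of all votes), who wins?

Option 1

Round 1: Option 1 14, Option 2 6, Option 3 12, Option 4 0. Option 4 eliminated.
Round 2: Option 1 14, Option 2 6, Option 3 12. Option 2 eliminated.
Round 3: Option 1 20, Option 3 12. Option 1 has a majority (≥17).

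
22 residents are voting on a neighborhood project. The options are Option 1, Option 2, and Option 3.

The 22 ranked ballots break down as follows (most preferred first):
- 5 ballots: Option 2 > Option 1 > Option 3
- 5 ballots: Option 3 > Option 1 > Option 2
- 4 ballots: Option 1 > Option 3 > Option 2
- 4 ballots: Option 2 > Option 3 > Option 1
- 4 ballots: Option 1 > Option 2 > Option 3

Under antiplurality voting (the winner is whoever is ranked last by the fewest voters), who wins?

Last-place votes: Option 1 4, Option 2 9, Option 3 9.

Option 1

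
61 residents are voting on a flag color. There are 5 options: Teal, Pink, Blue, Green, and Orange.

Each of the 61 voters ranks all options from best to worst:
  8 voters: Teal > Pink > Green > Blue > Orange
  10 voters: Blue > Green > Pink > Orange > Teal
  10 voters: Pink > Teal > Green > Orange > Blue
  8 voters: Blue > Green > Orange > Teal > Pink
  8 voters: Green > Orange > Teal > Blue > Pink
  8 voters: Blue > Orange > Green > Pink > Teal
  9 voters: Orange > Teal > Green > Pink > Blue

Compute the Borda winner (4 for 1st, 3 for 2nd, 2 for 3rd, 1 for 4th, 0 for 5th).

Teal: 8×4 + 10×0 + 10×3 + 8×1 + 8×2 + 8×0 + 9×3 = 113
Pink: 8×3 + 10×2 + 10×4 + 8×0 + 8×0 + 8×1 + 9×1 = 101
Blue: 8×1 + 10×4 + 10×0 + 8×4 + 8×1 + 8×4 + 9×0 = 120
Green: 8×2 + 10×3 + 10×2 + 8×3 + 8×4 + 8×2 + 9×2 = 156
Orange: 8×0 + 10×1 + 10×1 + 8×2 + 8×3 + 8×3 + 9×4 = 120

Green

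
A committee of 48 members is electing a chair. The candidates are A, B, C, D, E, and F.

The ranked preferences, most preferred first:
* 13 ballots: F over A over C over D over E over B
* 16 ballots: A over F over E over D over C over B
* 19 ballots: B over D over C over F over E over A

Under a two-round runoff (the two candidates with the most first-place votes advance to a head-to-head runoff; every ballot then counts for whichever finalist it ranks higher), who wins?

Round 1 first-place votes: A 16, B 19, C 0, D 0, E 0, F 13. B and A advance.
Runoff: B is ranked above A on 19 ballots, A above B on 29.

A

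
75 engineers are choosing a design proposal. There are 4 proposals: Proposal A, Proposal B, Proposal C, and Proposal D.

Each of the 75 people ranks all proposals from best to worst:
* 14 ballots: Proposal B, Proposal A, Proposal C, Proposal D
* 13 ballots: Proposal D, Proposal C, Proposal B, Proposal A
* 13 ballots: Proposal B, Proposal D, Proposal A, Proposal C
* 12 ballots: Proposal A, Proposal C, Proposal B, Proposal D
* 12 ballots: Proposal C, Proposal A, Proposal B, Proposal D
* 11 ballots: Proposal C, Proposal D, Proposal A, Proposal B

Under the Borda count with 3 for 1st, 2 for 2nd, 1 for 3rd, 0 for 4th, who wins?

Proposal A: 14×2 + 13×0 + 13×1 + 12×3 + 12×2 + 11×1 = 112
Proposal B: 14×3 + 13×1 + 13×3 + 12×1 + 12×1 + 11×0 = 118
Proposal C: 14×1 + 13×2 + 13×0 + 12×2 + 12×3 + 11×3 = 133
Proposal D: 14×0 + 13×3 + 13×2 + 12×0 + 12×0 + 11×2 = 87

Proposal C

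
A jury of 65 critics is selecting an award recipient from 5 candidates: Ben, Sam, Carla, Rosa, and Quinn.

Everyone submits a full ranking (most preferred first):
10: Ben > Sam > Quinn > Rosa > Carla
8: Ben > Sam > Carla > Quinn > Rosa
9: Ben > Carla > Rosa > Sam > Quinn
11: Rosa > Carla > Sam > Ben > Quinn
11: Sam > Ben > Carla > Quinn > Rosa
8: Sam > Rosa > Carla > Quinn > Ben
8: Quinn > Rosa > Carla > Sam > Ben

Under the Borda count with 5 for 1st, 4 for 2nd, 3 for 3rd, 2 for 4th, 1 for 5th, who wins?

Ben: 10×5 + 8×5 + 9×5 + 11×2 + 11×4 + 8×1 + 8×1 = 217
Sam: 10×4 + 8×4 + 9×2 + 11×3 + 11×5 + 8×5 + 8×2 = 234
Carla: 10×1 + 8×3 + 9×4 + 11×4 + 11×3 + 8×3 + 8×3 = 195
Rosa: 10×2 + 8×1 + 9×3 + 11×5 + 11×1 + 8×4 + 8×4 = 185
Quinn: 10×3 + 8×2 + 9×1 + 11×1 + 11×2 + 8×2 + 8×5 = 144

Sam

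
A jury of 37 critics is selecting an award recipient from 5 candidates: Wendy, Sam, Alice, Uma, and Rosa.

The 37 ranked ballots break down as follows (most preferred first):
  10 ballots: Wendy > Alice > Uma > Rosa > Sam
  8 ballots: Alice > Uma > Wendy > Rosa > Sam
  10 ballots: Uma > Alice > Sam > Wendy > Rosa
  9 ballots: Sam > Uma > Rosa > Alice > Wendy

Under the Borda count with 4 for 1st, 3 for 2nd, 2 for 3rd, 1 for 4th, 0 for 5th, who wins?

Uma

Wendy: 10×4 + 8×2 + 10×1 + 9×0 = 66
Sam: 10×0 + 8×0 + 10×2 + 9×4 = 56
Alice: 10×3 + 8×4 + 10×3 + 9×1 = 101
Uma: 10×2 + 8×3 + 10×4 + 9×3 = 111
Rosa: 10×1 + 8×1 + 10×0 + 9×2 = 36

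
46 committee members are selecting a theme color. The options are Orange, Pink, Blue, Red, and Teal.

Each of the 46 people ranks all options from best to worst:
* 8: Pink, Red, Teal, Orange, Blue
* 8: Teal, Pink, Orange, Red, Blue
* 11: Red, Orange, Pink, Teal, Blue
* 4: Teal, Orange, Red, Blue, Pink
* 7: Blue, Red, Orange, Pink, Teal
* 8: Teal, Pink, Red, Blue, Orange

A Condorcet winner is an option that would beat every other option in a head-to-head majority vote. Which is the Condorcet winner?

Pink

Pink vs Orange: 24–22
Pink vs Blue: 35–11
Pink vs Red: 24–22
Pink vs Teal: 26–20
Pink beats every other option.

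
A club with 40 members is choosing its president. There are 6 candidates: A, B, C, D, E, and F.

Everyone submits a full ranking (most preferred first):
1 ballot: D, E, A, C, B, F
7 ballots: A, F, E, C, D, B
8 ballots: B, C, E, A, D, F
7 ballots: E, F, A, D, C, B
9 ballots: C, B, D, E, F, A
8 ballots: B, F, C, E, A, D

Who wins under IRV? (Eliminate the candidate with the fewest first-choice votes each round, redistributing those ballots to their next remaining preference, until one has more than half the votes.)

Round 1: A 7, B 16, C 9, D 1, E 7, F 0. F eliminated.
Round 2: A 7, B 16, C 9, D 1, E 7. D eliminated.
Round 3: A 7, B 16, C 9, E 8. A eliminated.
Round 4: B 16, C 9, E 15. C eliminated.
Round 5: B 25, E 15. B has a majority (≥21).

B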